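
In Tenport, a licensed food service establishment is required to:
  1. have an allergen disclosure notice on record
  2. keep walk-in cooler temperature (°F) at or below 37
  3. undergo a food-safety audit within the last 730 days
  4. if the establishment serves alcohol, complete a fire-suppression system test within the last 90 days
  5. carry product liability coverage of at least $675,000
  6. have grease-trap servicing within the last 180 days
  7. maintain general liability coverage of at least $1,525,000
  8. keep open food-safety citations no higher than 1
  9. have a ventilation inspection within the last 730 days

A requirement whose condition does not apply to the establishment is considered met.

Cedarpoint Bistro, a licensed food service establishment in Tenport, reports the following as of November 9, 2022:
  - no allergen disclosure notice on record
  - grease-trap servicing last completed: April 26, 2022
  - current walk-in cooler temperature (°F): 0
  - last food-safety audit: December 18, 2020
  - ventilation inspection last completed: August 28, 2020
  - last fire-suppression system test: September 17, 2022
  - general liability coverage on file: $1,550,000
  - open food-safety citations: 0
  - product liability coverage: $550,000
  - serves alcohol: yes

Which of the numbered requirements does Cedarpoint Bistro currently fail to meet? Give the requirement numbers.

1, 5, 6, 9

1. allergen disclosure notice absent → not met
2. walk-in cooler temperature (°F) 0 ≤ 37 → met
3. food-safety audit 691 days ago vs limit 730 → met
4. condition 'serves alcohol' holds; fire-suppression system test 53 days ago vs limit 90 → met
5. product liability coverage $550,000 < $675,000 → not met
6. grease-trap servicing 197 days ago vs limit 180 → not met
7. general liability coverage $1,550,000 ≥ $1,525,000 → met
8. open food-safety citations 0 ≤ 1 → met
9. ventilation inspection 803 days ago vs limit 730 → not met
Not met: 1, 5, 6, 9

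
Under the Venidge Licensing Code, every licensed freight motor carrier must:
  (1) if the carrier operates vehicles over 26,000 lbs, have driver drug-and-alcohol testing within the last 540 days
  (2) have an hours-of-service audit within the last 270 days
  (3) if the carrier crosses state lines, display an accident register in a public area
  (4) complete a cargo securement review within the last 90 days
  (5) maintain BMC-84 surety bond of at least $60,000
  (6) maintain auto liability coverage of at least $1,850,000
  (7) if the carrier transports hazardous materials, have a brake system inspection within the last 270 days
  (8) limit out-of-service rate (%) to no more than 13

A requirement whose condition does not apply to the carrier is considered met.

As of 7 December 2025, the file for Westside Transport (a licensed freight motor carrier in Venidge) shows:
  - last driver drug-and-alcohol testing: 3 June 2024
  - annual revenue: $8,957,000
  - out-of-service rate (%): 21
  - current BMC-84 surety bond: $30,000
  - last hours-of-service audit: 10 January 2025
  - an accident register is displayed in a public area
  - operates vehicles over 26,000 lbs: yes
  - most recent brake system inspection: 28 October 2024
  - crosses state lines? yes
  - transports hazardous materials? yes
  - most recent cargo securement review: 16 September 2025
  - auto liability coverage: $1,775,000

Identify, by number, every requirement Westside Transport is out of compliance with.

1, 2, 5, 6, 7, 8

1. condition 'operates vehicles over 26,000 lbs' holds; driver drug-and-alcohol testing 552 days ago vs limit 540 → not met
2. hours-of-service audit 331 days ago vs limit 270 → not met
3. condition 'crosses state lines' holds; accident register present → met
4. cargo securement review 82 days ago vs limit 90 → met
5. BMC-84 surety bond $30,000 < $60,000 → not met
6. auto liability coverage $1,775,000 < $1,850,000 → not met
7. condition 'transports hazardous materials' holds; brake system inspection 405 days ago vs limit 270 → not met
8. out-of-service rate (%) 21 > 13 → not met
Not met: 1, 2, 5, 6, 7, 8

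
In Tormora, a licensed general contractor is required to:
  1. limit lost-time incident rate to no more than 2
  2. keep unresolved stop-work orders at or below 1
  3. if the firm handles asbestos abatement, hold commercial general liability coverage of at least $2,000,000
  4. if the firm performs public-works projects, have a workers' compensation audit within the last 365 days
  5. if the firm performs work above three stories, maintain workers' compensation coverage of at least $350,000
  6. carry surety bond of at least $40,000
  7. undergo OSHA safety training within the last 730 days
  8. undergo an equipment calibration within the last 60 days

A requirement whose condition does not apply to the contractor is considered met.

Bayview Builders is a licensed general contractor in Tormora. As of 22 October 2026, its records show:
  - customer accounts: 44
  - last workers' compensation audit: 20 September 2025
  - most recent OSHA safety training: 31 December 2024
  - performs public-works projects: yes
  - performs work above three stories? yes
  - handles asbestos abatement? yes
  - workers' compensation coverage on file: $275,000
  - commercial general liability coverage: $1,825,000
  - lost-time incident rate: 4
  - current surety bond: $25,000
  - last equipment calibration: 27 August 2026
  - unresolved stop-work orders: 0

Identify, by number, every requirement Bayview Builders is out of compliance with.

1. lost-time incident rate 4 > 2 → not met
2. unresolved stop-work orders 0 ≤ 1 → met
3. condition 'handles asbestos abatement' holds; commercial general liability coverage $1,825,000 < $2,000,000 → not met
4. condition 'performs public-works projects' holds; workers' compensation audit 397 days ago vs limit 365 → not met
5. condition 'performs work above three stories' holds; workers' compensation coverage $275,000 < $350,000 → not met
6. surety bond $25,000 < $40,000 → not met
7. OSHA safety training 660 days ago vs limit 730 → met
8. equipment calibration 56 days ago vs limit 60 → met
Not met: 1, 3, 4, 5, 6

1, 3, 4, 5, 6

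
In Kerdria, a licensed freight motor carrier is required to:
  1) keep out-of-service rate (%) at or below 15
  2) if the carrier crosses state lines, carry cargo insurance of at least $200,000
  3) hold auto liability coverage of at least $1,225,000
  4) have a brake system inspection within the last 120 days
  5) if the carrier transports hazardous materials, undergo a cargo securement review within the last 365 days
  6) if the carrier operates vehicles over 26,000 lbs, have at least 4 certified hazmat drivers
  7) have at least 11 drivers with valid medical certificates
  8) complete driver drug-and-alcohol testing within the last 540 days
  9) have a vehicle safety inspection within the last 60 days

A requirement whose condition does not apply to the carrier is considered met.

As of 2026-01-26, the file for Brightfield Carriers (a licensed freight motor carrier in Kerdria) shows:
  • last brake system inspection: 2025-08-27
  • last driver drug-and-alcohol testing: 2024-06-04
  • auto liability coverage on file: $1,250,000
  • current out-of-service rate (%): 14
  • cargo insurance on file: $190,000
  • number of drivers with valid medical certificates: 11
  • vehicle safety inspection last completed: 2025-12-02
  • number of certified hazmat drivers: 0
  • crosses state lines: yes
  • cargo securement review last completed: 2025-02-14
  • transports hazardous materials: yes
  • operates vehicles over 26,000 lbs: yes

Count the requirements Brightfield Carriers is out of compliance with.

4

1. out-of-service rate (%) 14 ≤ 15 → met
2. condition 'crosses state lines' holds; cargo insurance $190,000 < $200,000 → not met
3. auto liability coverage $1,250,000 ≥ $1,225,000 → met
4. brake system inspection 152 days ago vs limit 120 → not met
5. condition 'transports hazardous materials' holds; cargo securement review 346 days ago vs limit 365 → met
6. condition 'operates vehicles over 26,000 lbs' holds; certified hazmat drivers 0 < 4 → not met
7. drivers with valid medical certificates 11 ≥ 11 → met
8. driver drug-and-alcohol testing 601 days ago vs limit 540 → not met
9. vehicle safety inspection 55 days ago vs limit 60 → met
Not met: 4 of 9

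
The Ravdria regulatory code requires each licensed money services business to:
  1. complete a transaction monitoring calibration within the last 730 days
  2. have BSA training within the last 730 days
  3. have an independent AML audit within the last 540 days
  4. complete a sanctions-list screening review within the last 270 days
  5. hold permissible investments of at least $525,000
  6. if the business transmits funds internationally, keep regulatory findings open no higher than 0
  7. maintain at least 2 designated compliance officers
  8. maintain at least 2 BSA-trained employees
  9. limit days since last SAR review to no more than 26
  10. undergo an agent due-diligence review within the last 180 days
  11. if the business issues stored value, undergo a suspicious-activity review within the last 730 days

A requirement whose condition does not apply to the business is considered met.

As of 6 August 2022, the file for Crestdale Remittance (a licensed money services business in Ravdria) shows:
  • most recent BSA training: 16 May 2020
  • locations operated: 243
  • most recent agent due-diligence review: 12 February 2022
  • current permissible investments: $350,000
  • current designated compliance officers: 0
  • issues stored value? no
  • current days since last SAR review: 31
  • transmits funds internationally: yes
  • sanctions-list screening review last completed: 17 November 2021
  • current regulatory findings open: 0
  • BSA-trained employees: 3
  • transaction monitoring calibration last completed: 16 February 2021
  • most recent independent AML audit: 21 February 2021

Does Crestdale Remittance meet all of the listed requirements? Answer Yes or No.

No

1. transaction monitoring calibration 536 days ago vs limit 730 → met
2. BSA training 812 days ago vs limit 730 → not met
3. independent AML audit 531 days ago vs limit 540 → met
4. sanctions-list screening review 262 days ago vs limit 270 → met
5. permissible investments $350,000 < $525,000 → not met
6. condition 'transmits funds internationally' holds; regulatory findings open 0 ≤ 0 → met
7. designated compliance officers 0 < 2 → not met
8. BSA-trained employees 3 ≥ 2 → met
9. days since last SAR review 31 > 26 → not met
10. agent due-diligence review 175 days ago vs limit 180 → met
11. condition 'issues stored value' does not hold → requirement n/a → met
Not met: 2, 5, 7, 9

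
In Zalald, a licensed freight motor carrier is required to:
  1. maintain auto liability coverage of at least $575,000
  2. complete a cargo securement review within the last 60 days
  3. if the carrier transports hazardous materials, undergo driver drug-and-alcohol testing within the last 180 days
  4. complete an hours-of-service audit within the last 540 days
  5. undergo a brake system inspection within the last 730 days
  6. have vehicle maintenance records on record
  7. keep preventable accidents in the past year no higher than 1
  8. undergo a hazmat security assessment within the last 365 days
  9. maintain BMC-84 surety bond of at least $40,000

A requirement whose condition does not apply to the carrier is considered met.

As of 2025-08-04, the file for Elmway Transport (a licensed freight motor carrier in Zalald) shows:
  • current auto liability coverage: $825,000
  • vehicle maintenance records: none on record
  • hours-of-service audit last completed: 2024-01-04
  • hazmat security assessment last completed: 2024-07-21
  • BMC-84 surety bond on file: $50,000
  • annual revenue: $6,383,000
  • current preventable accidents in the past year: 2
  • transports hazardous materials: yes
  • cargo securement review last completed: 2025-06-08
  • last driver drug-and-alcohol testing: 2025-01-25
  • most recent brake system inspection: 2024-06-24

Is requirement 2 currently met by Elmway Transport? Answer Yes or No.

2. cargo securement review 57 days ago vs limit 60 → met

Yes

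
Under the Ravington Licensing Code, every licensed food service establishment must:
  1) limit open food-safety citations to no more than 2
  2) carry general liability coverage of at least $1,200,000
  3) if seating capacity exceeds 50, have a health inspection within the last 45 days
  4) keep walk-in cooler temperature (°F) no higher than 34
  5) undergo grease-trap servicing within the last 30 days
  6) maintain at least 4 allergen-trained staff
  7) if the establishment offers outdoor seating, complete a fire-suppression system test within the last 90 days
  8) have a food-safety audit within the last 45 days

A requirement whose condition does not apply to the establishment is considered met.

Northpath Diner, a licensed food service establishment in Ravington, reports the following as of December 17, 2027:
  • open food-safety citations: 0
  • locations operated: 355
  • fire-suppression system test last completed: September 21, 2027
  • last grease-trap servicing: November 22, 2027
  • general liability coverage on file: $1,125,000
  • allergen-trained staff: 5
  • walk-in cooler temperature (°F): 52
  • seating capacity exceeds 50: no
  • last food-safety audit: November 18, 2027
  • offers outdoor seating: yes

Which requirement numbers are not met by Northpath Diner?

1. open food-safety citations 0 ≤ 2 → met
2. general liability coverage $1,125,000 < $1,200,000 → not met
3. condition 'seating capacity exceeds 50' does not hold → requirement n/a → met
4. walk-in cooler temperature (°F) 52 > 34 → not met
5. grease-trap servicing 25 days ago vs limit 30 → met
6. allergen-trained staff 5 ≥ 4 → met
7. condition 'offers outdoor seating' holds; fire-suppression system test 87 days ago vs limit 90 → met
8. food-safety audit 29 days ago vs limit 45 → met
Not met: 2, 4

2, 4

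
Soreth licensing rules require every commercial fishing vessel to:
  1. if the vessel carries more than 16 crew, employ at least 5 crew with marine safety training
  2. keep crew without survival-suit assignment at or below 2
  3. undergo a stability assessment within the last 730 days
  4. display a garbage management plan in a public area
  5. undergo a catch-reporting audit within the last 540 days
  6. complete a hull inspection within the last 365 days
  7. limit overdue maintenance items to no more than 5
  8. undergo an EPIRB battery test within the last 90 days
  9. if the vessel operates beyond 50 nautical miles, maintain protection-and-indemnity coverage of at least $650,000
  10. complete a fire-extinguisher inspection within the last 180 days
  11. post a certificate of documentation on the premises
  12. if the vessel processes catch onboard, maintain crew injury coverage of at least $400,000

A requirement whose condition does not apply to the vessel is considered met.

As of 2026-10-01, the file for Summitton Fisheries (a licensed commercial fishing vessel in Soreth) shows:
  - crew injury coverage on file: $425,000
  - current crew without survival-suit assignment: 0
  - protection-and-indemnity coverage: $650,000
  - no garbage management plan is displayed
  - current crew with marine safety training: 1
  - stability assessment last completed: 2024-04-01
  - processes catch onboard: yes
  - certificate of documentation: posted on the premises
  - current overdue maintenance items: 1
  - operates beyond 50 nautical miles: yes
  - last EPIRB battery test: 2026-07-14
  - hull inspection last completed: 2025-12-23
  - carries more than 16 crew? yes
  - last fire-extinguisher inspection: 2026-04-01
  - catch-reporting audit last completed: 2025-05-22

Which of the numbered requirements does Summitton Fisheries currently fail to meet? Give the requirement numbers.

1. condition 'carries more than 16 crew' holds; crew with marine safety training 1 < 5 → not met
2. crew without survival-suit assignment 0 ≤ 2 → met
3. stability assessment 913 days ago vs limit 730 → not met
4. garbage management plan absent → not met
5. catch-reporting audit 497 days ago vs limit 540 → met
6. hull inspection 282 days ago vs limit 365 → met
7. overdue maintenance items 1 ≤ 5 → met
8. EPIRB battery test 79 days ago vs limit 90 → met
9. condition 'operates beyond 50 nautical miles' holds; protection-and-indemnity coverage $650,000 ≥ $650,000 → met
10. fire-extinguisher inspection 183 days ago vs limit 180 → not met
11. certificate of documentation present → met
12. condition 'processes catch onboard' holds; crew injury coverage $425,000 ≥ $400,000 → met
Not met: 1, 3, 4, 10

1, 3, 4, 10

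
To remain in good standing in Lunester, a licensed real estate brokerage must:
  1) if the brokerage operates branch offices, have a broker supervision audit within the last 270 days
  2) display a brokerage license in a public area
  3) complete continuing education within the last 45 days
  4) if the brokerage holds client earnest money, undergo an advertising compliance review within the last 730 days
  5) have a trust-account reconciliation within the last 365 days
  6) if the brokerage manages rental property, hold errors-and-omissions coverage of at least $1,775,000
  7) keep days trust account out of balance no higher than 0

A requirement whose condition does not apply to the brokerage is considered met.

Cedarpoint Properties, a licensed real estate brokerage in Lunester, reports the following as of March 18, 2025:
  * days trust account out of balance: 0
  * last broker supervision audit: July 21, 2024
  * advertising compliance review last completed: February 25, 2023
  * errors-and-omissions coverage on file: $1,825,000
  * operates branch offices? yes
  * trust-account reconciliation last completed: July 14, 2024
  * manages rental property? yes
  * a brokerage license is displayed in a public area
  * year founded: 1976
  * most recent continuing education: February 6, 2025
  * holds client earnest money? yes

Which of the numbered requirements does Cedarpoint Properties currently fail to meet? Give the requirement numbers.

4

1. condition 'operates branch offices' holds; broker supervision audit 240 days ago vs limit 270 → met
2. brokerage license present → met
3. continuing education 40 days ago vs limit 45 → met
4. condition 'holds client earnest money' holds; advertising compliance review 752 days ago vs limit 730 → not met
5. trust-account reconciliation 247 days ago vs limit 365 → met
6. condition 'manages rental property' holds; errors-and-omissions coverage $1,825,000 ≥ $1,775,000 → met
7. days trust account out of balance 0 ≤ 0 → met
Not met: 4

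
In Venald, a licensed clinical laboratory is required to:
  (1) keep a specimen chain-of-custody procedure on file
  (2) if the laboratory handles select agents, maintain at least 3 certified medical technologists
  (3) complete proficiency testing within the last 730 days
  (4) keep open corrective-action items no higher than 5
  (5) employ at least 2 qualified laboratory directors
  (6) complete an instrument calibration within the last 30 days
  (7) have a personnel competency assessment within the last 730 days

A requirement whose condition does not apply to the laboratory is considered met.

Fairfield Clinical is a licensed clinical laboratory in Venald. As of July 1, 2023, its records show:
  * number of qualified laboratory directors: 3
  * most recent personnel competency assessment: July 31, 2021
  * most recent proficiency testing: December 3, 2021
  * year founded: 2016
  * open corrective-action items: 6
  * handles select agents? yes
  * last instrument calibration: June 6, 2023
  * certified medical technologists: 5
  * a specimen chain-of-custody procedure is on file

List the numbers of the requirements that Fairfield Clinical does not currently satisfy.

1. specimen chain-of-custody procedure present → met
2. condition 'handles select agents' holds; certified medical technologists 5 ≥ 3 → met
3. proficiency testing 575 days ago vs limit 730 → met
4. open corrective-action items 6 > 5 → not met
5. qualified laboratory directors 3 ≥ 2 → met
6. instrument calibration 25 days ago vs limit 30 → met
7. personnel competency assessment 700 days ago vs limit 730 → met
Not met: 4

4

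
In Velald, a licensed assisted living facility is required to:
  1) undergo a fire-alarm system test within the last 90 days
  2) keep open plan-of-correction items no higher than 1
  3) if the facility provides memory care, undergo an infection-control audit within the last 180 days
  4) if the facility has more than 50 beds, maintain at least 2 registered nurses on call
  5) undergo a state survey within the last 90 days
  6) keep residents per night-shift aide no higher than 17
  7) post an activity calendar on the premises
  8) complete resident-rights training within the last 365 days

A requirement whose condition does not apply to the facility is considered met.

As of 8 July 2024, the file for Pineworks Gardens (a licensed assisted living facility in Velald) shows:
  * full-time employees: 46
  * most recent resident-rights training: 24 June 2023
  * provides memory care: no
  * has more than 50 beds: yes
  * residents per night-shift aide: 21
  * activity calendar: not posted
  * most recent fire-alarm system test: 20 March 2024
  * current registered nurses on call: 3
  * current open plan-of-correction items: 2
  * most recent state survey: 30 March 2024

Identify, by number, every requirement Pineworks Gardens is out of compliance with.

1, 2, 5, 6, 7, 8

1. fire-alarm system test 110 days ago vs limit 90 → not met
2. open plan-of-correction items 2 > 1 → not met
3. condition 'provides memory care' does not hold → requirement n/a → met
4. condition 'has more than 50 beds' holds; registered nurses on call 3 ≥ 2 → met
5. state survey 100 days ago vs limit 90 → not met
6. residents per night-shift aide 21 > 17 → not met
7. activity calendar absent → not met
8. resident-rights training 380 days ago vs limit 365 → not met
Not met: 1, 2, 5, 6, 7, 8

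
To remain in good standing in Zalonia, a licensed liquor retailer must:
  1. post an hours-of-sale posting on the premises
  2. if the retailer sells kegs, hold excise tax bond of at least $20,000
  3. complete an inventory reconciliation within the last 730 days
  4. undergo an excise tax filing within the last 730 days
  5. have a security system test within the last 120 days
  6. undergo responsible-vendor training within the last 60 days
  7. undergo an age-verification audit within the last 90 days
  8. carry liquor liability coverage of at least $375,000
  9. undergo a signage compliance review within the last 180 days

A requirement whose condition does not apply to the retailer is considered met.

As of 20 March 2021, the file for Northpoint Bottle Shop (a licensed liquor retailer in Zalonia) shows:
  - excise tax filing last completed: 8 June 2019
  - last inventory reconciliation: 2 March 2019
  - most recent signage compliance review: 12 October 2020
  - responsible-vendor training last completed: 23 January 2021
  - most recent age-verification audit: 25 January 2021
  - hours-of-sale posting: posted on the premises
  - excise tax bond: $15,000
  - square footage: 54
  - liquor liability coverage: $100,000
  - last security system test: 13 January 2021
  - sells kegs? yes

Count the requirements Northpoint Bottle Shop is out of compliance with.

3

1. hours-of-sale posting present → met
2. condition 'sells kegs' holds; excise tax bond $15,000 < $20,000 → not met
3. inventory reconciliation 749 days ago vs limit 730 → not met
4. excise tax filing 651 days ago vs limit 730 → met
5. security system test 66 days ago vs limit 120 → met
6. responsible-vendor training 56 days ago vs limit 60 → met
7. age-verification audit 54 days ago vs limit 90 → met
8. liquor liability coverage $100,000 < $375,000 → not met
9. signage compliance review 159 days ago vs limit 180 → met
Not met: 3 of 9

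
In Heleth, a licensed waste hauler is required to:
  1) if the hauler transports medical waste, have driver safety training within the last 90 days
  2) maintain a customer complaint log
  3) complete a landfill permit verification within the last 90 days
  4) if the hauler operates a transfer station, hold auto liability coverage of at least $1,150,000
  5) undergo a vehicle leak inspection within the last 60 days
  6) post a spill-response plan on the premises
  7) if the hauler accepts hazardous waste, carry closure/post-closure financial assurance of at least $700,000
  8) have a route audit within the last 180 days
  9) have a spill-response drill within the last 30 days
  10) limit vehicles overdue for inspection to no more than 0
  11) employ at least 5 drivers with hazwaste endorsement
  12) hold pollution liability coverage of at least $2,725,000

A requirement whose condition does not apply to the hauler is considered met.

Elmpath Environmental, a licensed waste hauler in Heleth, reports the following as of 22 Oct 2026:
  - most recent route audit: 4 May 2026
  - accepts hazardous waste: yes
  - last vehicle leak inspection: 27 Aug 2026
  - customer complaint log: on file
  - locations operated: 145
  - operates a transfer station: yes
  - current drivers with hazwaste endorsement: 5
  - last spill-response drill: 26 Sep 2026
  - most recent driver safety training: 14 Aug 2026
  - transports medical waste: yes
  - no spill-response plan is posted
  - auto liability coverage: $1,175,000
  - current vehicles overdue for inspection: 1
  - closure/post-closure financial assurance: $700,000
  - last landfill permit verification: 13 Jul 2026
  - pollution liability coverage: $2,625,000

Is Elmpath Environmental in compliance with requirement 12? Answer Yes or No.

12. pollution liability coverage $2,625,000 < $2,725,000 → not met

No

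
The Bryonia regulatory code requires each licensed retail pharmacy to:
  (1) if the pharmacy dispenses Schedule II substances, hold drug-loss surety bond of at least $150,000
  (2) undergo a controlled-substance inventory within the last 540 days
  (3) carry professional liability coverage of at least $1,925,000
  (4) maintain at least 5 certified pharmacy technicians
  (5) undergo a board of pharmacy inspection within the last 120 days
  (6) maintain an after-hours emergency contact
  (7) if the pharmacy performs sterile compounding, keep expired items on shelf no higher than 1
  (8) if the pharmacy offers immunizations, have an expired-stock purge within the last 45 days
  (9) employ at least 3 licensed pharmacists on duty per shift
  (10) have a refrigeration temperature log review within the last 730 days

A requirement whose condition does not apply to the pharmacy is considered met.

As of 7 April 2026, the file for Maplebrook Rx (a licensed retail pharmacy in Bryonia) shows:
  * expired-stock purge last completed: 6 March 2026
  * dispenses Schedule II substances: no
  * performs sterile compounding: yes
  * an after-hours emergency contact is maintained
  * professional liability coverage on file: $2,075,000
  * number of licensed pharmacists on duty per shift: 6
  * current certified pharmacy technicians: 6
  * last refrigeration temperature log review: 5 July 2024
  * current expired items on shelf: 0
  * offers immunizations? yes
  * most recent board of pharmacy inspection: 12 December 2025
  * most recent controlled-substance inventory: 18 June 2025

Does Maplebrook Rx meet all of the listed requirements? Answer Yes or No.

1. condition 'dispenses Schedule II substances' does not hold → requirement n/a → met
2. controlled-substance inventory 293 days ago vs limit 540 → met
3. professional liability coverage $2,075,000 ≥ $1,925,000 → met
4. certified pharmacy technicians 6 ≥ 5 → met
5. board of pharmacy inspection 116 days ago vs limit 120 → met
6. after-hours emergency contact present → met
7. condition 'performs sterile compounding' holds; expired items on shelf 0 ≤ 1 → met
8. condition 'offers immunizations' holds; expired-stock purge 32 days ago vs limit 45 → met
9. licensed pharmacists on duty per shift 6 ≥ 3 → met
10. refrigeration temperature log review 641 days ago vs limit 730 → met
All met.

Yes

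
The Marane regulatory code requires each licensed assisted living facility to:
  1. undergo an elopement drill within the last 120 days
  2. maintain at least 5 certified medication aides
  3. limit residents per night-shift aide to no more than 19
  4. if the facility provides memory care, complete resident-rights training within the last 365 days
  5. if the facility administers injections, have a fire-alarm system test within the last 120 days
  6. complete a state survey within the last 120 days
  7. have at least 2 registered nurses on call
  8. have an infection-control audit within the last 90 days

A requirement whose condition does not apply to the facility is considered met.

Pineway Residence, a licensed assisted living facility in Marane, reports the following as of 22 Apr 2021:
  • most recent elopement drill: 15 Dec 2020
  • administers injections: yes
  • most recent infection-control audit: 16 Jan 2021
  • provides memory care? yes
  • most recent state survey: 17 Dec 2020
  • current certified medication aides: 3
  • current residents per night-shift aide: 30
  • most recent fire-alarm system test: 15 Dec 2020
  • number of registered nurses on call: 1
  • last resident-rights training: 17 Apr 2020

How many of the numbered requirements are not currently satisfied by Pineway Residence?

8

1. elopement drill 128 days ago vs limit 120 → not met
2. certified medication aides 3 < 5 → not met
3. residents per night-shift aide 30 > 19 → not met
4. condition 'provides memory care' holds; resident-rights training 370 days ago vs limit 365 → not met
5. condition 'administers injections' holds; fire-alarm system test 128 days ago vs limit 120 → not met
6. state survey 126 days ago vs limit 120 → not met
7. registered nurses on call 1 < 2 → not met
8. infection-control audit 96 days ago vs limit 90 → not met
Not met: 8 of 8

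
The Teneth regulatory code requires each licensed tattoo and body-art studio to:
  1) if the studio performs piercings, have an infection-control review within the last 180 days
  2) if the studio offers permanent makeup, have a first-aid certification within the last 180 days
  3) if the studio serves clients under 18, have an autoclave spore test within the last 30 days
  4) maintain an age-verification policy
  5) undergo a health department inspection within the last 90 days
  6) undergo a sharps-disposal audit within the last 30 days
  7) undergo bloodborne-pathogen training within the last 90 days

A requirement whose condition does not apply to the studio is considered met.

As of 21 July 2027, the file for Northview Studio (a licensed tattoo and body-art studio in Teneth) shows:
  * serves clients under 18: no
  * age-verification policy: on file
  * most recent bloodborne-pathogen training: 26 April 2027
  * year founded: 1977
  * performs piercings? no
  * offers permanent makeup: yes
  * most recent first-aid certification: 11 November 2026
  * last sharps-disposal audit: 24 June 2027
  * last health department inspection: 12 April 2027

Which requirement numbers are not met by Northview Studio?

1. condition 'performs piercings' does not hold → requirement n/a → met
2. condition 'offers permanent makeup' holds; first-aid certification 252 days ago vs limit 180 → not met
3. condition 'serves clients under 18' does not hold → requirement n/a → met
4. age-verification policy present → met
5. health department inspection 100 days ago vs limit 90 → not met
6. sharps-disposal audit 27 days ago vs limit 30 → met
7. bloodborne-pathogen training 86 days ago vs limit 90 → met
Not met: 2, 5

2, 5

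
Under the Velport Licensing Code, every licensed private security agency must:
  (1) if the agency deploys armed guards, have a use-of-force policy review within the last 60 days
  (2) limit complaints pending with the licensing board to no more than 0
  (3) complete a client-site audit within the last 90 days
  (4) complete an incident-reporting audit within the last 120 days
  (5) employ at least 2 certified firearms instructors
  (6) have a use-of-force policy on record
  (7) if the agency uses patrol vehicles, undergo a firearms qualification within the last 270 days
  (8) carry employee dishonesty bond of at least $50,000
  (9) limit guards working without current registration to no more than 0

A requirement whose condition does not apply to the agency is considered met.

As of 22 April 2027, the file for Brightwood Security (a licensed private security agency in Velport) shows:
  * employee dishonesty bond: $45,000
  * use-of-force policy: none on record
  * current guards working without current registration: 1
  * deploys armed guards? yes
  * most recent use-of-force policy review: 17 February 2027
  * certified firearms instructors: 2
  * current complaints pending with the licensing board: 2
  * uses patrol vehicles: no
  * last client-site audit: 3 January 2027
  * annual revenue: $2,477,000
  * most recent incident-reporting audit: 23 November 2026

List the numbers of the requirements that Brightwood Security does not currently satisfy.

1, 2, 3, 4, 6, 8, 9

1. condition 'deploys armed guards' holds; use-of-force policy review 64 days ago vs limit 60 → not met
2. complaints pending with the licensing board 2 > 0 → not met
3. client-site audit 109 days ago vs limit 90 → not met
4. incident-reporting audit 150 days ago vs limit 120 → not met
5. certified firearms instructors 2 ≥ 2 → met
6. use-of-force policy absent → not met
7. condition 'uses patrol vehicles' does not hold → requirement n/a → met
8. employee dishonesty bond $45,000 < $50,000 → not met
9. guards working without current registration 1 > 0 → not met
Not met: 1, 2, 3, 4, 6, 8, 9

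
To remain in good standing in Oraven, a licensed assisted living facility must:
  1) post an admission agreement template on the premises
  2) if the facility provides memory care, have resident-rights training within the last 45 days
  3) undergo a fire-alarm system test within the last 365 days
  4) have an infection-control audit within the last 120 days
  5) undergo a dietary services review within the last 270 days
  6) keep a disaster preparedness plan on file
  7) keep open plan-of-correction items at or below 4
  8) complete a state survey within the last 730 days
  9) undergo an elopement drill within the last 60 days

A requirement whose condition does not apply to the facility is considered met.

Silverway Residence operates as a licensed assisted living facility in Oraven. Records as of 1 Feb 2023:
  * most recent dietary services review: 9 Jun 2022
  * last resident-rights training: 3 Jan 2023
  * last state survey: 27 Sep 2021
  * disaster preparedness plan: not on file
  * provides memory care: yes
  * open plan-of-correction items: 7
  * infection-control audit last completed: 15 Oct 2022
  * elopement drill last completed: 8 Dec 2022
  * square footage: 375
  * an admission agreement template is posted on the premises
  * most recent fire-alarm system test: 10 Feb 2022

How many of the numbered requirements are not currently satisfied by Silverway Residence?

2

1. admission agreement template present → met
2. condition 'provides memory care' holds; resident-rights training 29 days ago vs limit 45 → met
3. fire-alarm system test 356 days ago vs limit 365 → met
4. infection-control audit 109 days ago vs limit 120 → met
5. dietary services review 237 days ago vs limit 270 → met
6. disaster preparedness plan absent → not met
7. open plan-of-correction items 7 > 4 → not met
8. state survey 492 days ago vs limit 730 → met
9. elopement drill 55 days ago vs limit 60 → met
Not met: 2 of 9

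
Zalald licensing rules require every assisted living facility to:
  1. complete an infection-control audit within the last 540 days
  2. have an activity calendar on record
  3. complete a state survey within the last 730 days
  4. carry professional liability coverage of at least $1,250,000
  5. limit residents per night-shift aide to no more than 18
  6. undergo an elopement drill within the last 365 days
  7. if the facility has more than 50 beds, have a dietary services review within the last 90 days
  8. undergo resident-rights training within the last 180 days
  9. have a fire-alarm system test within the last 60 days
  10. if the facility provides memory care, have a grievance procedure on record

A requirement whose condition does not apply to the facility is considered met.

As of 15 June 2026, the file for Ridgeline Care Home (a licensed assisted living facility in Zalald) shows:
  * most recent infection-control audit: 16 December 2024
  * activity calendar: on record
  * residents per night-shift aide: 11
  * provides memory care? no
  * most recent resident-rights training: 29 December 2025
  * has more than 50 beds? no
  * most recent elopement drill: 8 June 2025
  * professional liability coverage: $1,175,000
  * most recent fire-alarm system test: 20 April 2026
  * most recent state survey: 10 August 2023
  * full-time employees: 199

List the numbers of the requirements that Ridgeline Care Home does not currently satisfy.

1. infection-control audit 546 days ago vs limit 540 → not met
2. activity calendar present → met
3. state survey 1040 days ago vs limit 730 → not met
4. professional liability coverage $1,175,000 < $1,250,000 → not met
5. residents per night-shift aide 11 ≤ 18 → met
6. elopement drill 372 days ago vs limit 365 → not met
7. condition 'has more than 50 beds' does not hold → requirement n/a → met
8. resident-rights training 168 days ago vs limit 180 → met
9. fire-alarm system test 56 days ago vs limit 60 → met
10. condition 'provides memory care' does not hold → requirement n/a → met
Not met: 1, 3, 4, 6

1, 3, 4, 6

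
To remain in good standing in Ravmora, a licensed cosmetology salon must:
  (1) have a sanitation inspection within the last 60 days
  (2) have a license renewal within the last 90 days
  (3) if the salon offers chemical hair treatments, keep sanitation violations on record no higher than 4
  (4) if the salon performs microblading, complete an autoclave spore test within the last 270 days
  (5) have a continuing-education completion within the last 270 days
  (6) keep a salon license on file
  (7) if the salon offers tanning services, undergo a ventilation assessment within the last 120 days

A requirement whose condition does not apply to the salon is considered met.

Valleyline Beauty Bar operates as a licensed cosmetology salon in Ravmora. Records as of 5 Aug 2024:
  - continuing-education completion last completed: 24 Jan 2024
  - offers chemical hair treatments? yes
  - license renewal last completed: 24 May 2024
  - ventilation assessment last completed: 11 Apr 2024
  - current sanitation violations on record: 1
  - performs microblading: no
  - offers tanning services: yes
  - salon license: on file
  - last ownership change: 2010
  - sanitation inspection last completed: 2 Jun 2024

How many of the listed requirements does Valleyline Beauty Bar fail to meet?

1

1. sanitation inspection 64 days ago vs limit 60 → not met
2. license renewal 73 days ago vs limit 90 → met
3. condition 'offers chemical hair treatments' holds; sanitation violations on record 1 ≤ 4 → met
4. condition 'performs microblading' does not hold → requirement n/a → met
5. continuing-education completion 194 days ago vs limit 270 → met
6. salon license present → met
7. condition 'offers tanning services' holds; ventilation assessment 116 days ago vs limit 120 → met
Not met: 1 of 7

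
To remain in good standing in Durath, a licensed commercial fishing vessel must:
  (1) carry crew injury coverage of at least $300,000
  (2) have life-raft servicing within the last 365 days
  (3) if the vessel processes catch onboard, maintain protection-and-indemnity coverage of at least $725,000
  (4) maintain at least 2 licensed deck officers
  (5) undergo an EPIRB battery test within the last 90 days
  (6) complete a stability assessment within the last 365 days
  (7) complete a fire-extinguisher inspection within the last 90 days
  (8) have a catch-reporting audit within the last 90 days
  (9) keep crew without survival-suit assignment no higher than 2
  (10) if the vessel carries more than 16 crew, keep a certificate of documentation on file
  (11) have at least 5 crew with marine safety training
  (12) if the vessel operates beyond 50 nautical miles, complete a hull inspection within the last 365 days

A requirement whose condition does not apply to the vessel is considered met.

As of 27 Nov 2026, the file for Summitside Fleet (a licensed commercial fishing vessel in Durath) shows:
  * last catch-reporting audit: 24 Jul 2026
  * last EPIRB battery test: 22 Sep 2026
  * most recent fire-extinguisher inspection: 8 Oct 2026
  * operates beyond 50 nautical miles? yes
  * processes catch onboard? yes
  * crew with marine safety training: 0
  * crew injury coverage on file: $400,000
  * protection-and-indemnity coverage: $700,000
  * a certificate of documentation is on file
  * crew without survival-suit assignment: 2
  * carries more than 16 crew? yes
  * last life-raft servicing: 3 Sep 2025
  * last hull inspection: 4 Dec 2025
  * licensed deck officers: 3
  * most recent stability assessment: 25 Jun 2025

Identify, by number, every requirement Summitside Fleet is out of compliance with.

2, 3, 6, 8, 11

1. crew injury coverage $400,000 ≥ $300,000 → met
2. life-raft servicing 450 days ago vs limit 365 → not met
3. condition 'processes catch onboard' holds; protection-and-indemnity coverage $700,000 < $725,000 → not met
4. licensed deck officers 3 ≥ 2 → met
5. EPIRB battery test 66 days ago vs limit 90 → met
6. stability assessment 520 days ago vs limit 365 → not met
7. fire-extinguisher inspection 50 days ago vs limit 90 → met
8. catch-reporting audit 126 days ago vs limit 90 → not met
9. crew without survival-suit assignment 2 ≤ 2 → met
10. condition 'carries more than 16 crew' holds; certificate of documentation present → met
11. crew with marine safety training 0 < 5 → not met
12. condition 'operates beyond 50 nautical miles' holds; hull inspection 358 days ago vs limit 365 → met
Not met: 2, 3, 6, 8, 11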